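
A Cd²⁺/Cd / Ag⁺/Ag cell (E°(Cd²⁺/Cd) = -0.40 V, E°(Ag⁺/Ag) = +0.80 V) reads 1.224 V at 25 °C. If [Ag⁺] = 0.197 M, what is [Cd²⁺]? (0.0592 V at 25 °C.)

From the Nernst equation, log Q = n(E° − E)/0.0592 = 2(1.20 − 1.224)/0.0592 = -0.811, so Q = 0.155.
With Q = [Cd²⁺]/[Ag⁺]^2 and the known concentrations, [Cd²⁺] in the numerator gives [Cd²⁺] = 0.006 M.

0.006 M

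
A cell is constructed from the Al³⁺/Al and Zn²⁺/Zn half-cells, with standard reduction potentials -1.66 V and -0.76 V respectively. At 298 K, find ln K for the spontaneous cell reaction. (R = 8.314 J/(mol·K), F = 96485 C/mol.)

ln K = 210.3

E°_cell = -0.76 − (-1.66) = 0.90 V, with n = 6 electrons transferred.
At equilibrium E = 0, so the Nernst equation gives ln K = nFE°/RT = (6)(96485)(0.90)/((8.314)(298)) = 210.29.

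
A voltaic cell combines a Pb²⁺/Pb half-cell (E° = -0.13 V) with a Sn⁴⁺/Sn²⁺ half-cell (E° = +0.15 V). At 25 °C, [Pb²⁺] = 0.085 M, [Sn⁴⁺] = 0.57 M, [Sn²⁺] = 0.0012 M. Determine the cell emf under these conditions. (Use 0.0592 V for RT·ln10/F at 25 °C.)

The Sn⁴⁺/Sn²⁺ couple has the higher reduction potential and acts as the cathode, so E°_cell = +0.15 − (-0.13) = 0.28 V.
Balancing electrons gives n = 2; the reaction quotient is Q = [Pb²⁺]·[Sn²⁺]/[Sn⁴⁺] = 1.79 × 10^-4.
At 25 °C, E = E° − (0.0592/n) log Q = 0.28 − (0.0592/2)(-3.747) = 0.280 + 0.111 = 0.391 V.

0.391 V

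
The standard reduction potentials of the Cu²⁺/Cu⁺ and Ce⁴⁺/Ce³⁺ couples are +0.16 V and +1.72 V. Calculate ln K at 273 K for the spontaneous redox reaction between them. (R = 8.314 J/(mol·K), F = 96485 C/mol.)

ln K = 66.3

E°_cell = +1.72 − (+0.16) = 1.56 V, with n = 1 electron transferred.
At equilibrium E = 0, so the Nernst equation gives ln K = nFE°/RT = (1)(96485)(1.56)/((8.314)(273)) = 66.31.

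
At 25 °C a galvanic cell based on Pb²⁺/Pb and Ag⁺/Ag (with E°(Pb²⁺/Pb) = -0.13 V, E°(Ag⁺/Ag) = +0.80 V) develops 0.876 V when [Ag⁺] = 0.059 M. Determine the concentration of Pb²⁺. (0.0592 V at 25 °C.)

From the Nernst equation, log Q = n(E° − E)/0.0592 = 2(0.93 − 0.876)/0.0592 = 1.824, so Q = 66.7.
With Q = [Pb²⁺]/[Ag⁺]^2 and the known concentrations, [Pb²⁺] in the numerator gives [Pb²⁺] = 0.23 M.

0.23 M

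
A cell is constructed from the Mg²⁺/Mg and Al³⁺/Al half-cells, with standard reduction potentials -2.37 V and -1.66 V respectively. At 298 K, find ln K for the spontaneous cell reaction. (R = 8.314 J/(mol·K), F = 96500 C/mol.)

E°_cell = -1.66 − (-2.37) = 0.71 V, with n = 6 electrons transferred.
At equilibrium E = 0, so the Nernst equation gives ln K = nFE°/RT = (6)(96500)(0.71)/((8.314)(298)) = 165.92.

ln K = 165.9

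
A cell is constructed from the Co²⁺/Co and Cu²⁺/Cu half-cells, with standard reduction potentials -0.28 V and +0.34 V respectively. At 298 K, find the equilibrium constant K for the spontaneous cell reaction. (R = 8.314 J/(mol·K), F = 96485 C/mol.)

9.4 × 10^20

E°_cell = +0.34 − (-0.28) = 0.62 V, with n = 2 electrons transferred.
At equilibrium E = 0, so the Nernst equation gives ln K = nFE°/RT = (2)(96485)(0.62)/((8.314)(298)) = 48.29.
K = e^48.29 = 9.4 × 10^20.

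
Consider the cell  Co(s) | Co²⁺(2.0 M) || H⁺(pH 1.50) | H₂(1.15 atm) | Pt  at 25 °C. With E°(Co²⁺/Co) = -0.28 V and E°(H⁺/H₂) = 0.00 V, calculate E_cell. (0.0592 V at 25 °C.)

0.18 V

The hydrogen couple is the cathode, so E°_cell = 0.28 V; n = 2.
[H⁺] = 10^(−1.50) = 0.032 M, and Q = [Co²⁺]·P(H₂) / [H⁺]^2 = 2300.
E = E° − (0.0592/2) log Q = 0.28 − (0.0592/2)(3.362) = 0.180 V.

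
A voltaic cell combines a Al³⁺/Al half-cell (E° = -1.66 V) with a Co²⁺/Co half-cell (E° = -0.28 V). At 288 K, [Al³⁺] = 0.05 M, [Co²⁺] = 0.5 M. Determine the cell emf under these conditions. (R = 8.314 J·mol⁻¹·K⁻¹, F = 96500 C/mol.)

The Co²⁺/Co couple has the higher reduction potential and acts as the cathode, so E°_cell = -0.28 − (-1.66) = 1.38 V.
Balancing electrons gives n = 6; the reaction quotient is Q = [Al³⁺]^2/[Co²⁺]^3 = 0.0200.
E = E° − (RT/nF) ln Q = 1.38 − (8.314×288)/(6×96500) × (-3.912) = 1.380 + 0.016 = 1.396 V.

1.40 V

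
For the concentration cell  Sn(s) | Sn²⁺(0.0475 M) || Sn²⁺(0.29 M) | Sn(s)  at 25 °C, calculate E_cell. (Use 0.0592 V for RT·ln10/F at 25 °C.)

Both half-cells are Sn²⁺/Sn, so E°_cell = 0. The concentrated side is the cathode; the cell reaction moves Sn²⁺ from high to low concentration with n = 2.
Q = [Sn²⁺]_dilute/[Sn²⁺]_conc = 0.0475/0.29 = 0.164.
E = 0 − (0.0592/2) log Q = −(0.0592/2)(-0.786) = 0.0233 V.

0.023 V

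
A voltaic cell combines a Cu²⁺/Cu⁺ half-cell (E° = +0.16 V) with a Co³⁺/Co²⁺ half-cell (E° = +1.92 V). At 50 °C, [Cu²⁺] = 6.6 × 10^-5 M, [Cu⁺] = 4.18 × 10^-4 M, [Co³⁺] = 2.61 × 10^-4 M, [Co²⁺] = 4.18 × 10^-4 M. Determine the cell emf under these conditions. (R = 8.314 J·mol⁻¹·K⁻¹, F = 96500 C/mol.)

The Co³⁺/Co²⁺ couple has the higher reduction potential and acts as the cathode, so E°_cell = +1.92 − (+0.16) = 1.76 V.
Balancing electrons gives n = 1; the reaction quotient is Q = [Cu²⁺]·[Co²⁺]/([Cu⁺]·[Co³⁺]) = 0.253.
E = E° − (RT/nF) ln Q = 1.76 − (8.314×323)/(1×96500) × (-1.375) = 1.760 + 0.038 = 1.798 V.

1.80 V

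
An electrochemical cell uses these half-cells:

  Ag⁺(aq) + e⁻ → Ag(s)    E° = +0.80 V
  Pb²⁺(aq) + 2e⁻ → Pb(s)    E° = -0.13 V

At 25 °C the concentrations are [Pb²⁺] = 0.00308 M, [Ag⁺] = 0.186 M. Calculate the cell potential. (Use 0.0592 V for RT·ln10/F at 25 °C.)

The Ag⁺/Ag couple has the higher reduction potential and acts as the cathode, so E°_cell = +0.80 − (-0.13) = 0.93 V.
Balancing electrons gives n = 2; the reaction quotient is Q = [Pb²⁺]/[Ag⁺]^2 = 0.0890.
At 25 °C, E = E° − (0.0592/n) log Q = 0.93 − (0.0592/2)(-1.050) = 0.930 + 0.031 = 0.961 V.

0.961 V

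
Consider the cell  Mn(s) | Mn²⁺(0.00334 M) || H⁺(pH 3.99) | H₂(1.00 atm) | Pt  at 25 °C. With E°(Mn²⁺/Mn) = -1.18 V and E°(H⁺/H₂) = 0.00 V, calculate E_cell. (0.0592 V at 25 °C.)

The hydrogen couple is the cathode, so E°_cell = 1.18 V; n = 2.
[H⁺] = 10^(−3.99) = 1 × 10^-4 M, and Q = [Mn²⁺]·P(H₂) / [H⁺]^2 = 3.19 × 10^5.
E = E° − (0.0592/2) log Q = 1.18 − (0.0592/2)(5.504) = 1.017 V.

1.02 V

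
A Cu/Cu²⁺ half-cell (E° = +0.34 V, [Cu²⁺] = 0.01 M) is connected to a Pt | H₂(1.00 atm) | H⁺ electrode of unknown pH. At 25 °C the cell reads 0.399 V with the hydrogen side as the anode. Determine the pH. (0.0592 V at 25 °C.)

pH = 2.00

E°_cell = 0.34 V and n = 2.
log Q = n(E° − E)/0.0592 = 2×(0.34 − 0.399)/0.0592 = -1.993.
With Q = [H⁺]^2 / ([Cu²⁺]·P(H₂)), solving for [H⁺] gives log[H⁺] = -1.997, so pH = 2.00.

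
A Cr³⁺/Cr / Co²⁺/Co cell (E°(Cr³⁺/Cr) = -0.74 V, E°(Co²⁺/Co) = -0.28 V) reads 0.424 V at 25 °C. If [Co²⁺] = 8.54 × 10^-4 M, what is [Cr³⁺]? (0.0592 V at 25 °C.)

From the Nernst equation, log Q = n(E° − E)/0.0592 = 6(0.46 − 0.424)/0.0592 = 3.649, so Q = 4450.
With Q = [Cr³⁺]^2/[Co²⁺]^3 and the known concentrations, [Cr³⁺]^2 in the numerator gives [Cr³⁺] = 0.0017 M.

0.0017 M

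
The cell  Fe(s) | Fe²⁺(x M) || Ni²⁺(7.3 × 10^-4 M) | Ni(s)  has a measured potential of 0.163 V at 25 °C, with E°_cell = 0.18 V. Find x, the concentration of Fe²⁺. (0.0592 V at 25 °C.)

From the Nernst equation, log Q = n(E° − E)/0.0592 = 2(0.18 − 0.163)/0.0592 = 0.574, so Q = 3.75.
With Q = [Fe²⁺]/[Ni²⁺] and the known concentrations, [Fe²⁺] in the numerator gives [Fe²⁺] = 0.0027 M.

0.0027 M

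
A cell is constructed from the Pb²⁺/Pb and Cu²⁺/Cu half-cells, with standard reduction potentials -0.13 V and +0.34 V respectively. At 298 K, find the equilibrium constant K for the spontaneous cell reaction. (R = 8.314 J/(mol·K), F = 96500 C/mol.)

E°_cell = +0.34 − (-0.13) = 0.47 V, with n = 2 electrons transferred.
At equilibrium E = 0, so the Nernst equation gives ln K = nFE°/RT = (2)(96500)(0.47)/((8.314)(298)) = 36.61.
K = e^36.61 = 8 × 10^15.

8 × 10^15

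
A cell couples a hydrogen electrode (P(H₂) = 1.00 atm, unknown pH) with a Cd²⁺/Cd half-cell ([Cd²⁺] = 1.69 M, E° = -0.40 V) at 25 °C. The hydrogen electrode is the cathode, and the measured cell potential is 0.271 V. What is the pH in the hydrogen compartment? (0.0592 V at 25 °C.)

E°_cell = 0.40 V and n = 2.
log Q = n(E° − E)/0.0592 = 2×(0.40 − 0.271)/0.0592 = 4.358.
With Q = [Cd²⁺]·P(H₂) / [H⁺]^2, solving for [H⁺] gives log[H⁺] = -2.065, so pH = 2.07.

pH = 2.07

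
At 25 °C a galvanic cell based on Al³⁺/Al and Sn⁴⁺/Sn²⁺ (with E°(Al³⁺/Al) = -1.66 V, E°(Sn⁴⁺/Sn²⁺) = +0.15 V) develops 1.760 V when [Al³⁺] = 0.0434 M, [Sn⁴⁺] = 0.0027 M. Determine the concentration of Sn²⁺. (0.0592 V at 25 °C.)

1.1 M

From the Nernst equation, log Q = n(E° − E)/0.0592 = 6(1.81 − 1.760)/0.0592 = 5.068, so Q = 1.17 × 10^5.
With Q = [Al³⁺]^2·[Sn²⁺]^3/[Sn⁴⁺]^3 and the known concentrations, [Sn²⁺]^3 in the numerator gives [Sn²⁺] = 1.1 M.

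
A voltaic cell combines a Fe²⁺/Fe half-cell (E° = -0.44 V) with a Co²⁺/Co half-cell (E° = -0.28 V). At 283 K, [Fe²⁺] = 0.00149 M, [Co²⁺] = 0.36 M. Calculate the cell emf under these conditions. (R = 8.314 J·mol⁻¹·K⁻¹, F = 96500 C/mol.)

The Co²⁺/Co couple has the higher reduction potential and acts as the cathode, so E°_cell = -0.28 − (-0.44) = 0.16 V.
Balancing electrons gives n = 2; the reaction quotient is Q = [Fe²⁺]/[Co²⁺] = 0.00414.
E = E° − (RT/nF) ln Q = 0.16 − (8.314×283)/(2×96500) × (-5.487) = 0.160 + 0.067 = 0.227 V.

0.227 V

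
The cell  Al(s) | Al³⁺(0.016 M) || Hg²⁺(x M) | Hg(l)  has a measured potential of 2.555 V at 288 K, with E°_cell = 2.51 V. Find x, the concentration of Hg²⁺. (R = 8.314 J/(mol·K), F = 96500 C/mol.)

2.4 M

From the Nernst equation, ln Q = nF(E° − E)/RT = 6×96500×(2.51 − 2.555)/(8.314×288) = -10.881, so Q = 1.88 × 10^-5.
With Q = [Al³⁺]^2/[Hg²⁺]^3 and the known concentrations, [Hg²⁺]^3 in the denominator gives [Hg²⁺] = 2.4 M.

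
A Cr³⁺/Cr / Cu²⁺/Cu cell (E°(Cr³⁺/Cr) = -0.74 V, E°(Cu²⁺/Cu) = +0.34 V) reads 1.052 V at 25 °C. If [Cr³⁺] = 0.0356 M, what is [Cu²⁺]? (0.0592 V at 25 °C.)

0.012 M

From the Nernst equation, log Q = n(E° − E)/0.0592 = 6(1.08 − 1.052)/0.0592 = 2.838, so Q = 688.
With Q = [Cr³⁺]^2/[Cu²⁺]^3 and the known concentrations, [Cu²⁺]^3 in the denominator gives [Cu²⁺] = 0.012 M.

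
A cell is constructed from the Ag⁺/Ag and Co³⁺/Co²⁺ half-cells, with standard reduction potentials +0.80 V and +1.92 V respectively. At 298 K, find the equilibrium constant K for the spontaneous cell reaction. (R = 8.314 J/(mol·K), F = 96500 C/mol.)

8.8 × 10^18

E°_cell = +1.92 − (+0.80) = 1.12 V, with n = 1 electron transferred.
At equilibrium E = 0, so the Nernst equation gives ln K = nFE°/RT = (1)(96500)(1.12)/((8.314)(298)) = 43.62.
K = e^43.62 = 8.8 × 10^18.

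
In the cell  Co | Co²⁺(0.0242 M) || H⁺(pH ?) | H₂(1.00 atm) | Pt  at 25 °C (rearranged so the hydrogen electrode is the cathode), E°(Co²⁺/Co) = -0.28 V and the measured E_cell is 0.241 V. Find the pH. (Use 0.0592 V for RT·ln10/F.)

E°_cell = 0.28 V and n = 2.
log Q = n(E° − E)/0.0592 = 2×(0.28 − 0.241)/0.0592 = 1.318.
With Q = [Co²⁺]·P(H₂) / [H⁺]^2, solving for [H⁺] gives log[H⁺] = -1.467, so pH = 1.47.

pH = 1.47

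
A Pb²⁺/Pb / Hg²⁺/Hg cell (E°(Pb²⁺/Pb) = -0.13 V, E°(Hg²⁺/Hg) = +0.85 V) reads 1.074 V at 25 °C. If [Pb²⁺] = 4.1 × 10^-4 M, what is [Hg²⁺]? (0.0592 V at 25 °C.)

0.61 M

From the Nernst equation, log Q = n(E° − E)/0.0592 = 2(0.98 − 1.074)/0.0592 = -3.176, so Q = 6.67 × 10^-4.
With Q = [Pb²⁺]/[Hg²⁺] and the known concentrations, [Hg²⁺] in the denominator gives [Hg²⁺] = 0.61 M.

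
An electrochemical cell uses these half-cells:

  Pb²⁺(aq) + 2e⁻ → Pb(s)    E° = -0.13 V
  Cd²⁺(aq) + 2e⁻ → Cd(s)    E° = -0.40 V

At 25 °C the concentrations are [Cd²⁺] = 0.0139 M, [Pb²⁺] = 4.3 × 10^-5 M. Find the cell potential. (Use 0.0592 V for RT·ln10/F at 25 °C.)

The Pb²⁺/Pb couple has the higher reduction potential and acts as the cathode, so E°_cell = -0.13 − (-0.40) = 0.27 V.
Balancing electrons gives n = 2; the reaction quotient is Q = [Cd²⁺]/[Pb²⁺] = 323.
At 25 °C, E = E° − (0.0592/n) log Q = 0.27 − (0.0592/2)(2.510) = 0.270 − 0.074 = 0.196 V.

0.196 V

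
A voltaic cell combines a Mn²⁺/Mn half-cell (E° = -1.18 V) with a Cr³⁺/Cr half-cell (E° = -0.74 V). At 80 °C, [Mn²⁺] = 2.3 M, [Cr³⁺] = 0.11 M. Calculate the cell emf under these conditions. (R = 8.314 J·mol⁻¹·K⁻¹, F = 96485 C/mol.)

0.405 V

The Cr³⁺/Cr couple has the higher reduction potential and acts as the cathode, so E°_cell = -0.74 − (-1.18) = 0.44 V.
Balancing electrons gives n = 6; the reaction quotient is Q = [Mn²⁺]^3/[Cr³⁺]^2 = 1010.
E = E° − (RT/nF) ln Q = 0.44 − (8.314×353)/(6×96485) × (6.913) = 0.440 − 0.035 = 0.405 V.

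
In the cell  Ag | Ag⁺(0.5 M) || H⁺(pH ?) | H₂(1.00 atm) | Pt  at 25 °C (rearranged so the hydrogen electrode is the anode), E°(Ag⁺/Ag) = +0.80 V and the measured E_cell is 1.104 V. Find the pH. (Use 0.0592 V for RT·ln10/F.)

pH = 5.44

E°_cell = 0.80 V and n = 2.
log Q = n(E° − E)/0.0592 = 2×(0.80 − 1.104)/0.0592 = -10.270.
With Q = [H⁺]^2 / ([Ag⁺]^2·P(H₂)), solving for [H⁺] gives log[H⁺] = -5.436, so pH = 5.44.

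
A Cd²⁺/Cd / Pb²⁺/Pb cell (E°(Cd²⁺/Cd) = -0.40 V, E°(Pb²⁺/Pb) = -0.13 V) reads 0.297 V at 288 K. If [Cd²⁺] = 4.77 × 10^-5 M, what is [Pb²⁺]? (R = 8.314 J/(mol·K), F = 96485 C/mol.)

4.2 × 10^-4 M

From the Nernst equation, ln Q = nF(E° − E)/RT = 2×96485×(0.27 − 0.297)/(8.314×288) = -2.176, so Q = 0.113.
With Q = [Cd²⁺]/[Pb²⁺] and the known concentrations, [Pb²⁺] in the denominator gives [Pb²⁺] = 4.2 × 10^-4 M.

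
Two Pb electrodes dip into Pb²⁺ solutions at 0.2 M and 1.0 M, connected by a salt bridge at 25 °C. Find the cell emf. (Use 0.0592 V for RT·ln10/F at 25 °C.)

0.021 V

Both half-cells are Pb²⁺/Pb, so E°_cell = 0. The concentrated side is the cathode; the cell reaction moves Pb²⁺ from high to low concentration with n = 2.
Q = [Pb²⁺]_dilute/[Pb²⁺]_conc = 0.2/1.0 = 0.200.
E = 0 − (0.0592/2) log Q = −(0.0592/2)(-0.699) = 0.0207 V.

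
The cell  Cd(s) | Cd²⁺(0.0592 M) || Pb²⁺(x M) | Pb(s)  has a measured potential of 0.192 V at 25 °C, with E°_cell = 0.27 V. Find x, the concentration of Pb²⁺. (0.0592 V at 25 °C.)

1.4 × 10^-4 M

From the Nernst equation, log Q = n(E° − E)/0.0592 = 2(0.27 − 0.192)/0.0592 = 2.635, so Q = 432.
With Q = [Cd²⁺]/[Pb²⁺] and the known concentrations, [Pb²⁺] in the denominator gives [Pb²⁺] = 1.4 × 10^-4 M.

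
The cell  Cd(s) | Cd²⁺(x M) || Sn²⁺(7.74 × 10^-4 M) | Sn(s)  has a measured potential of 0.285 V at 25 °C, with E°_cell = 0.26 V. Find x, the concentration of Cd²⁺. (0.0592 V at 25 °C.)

1.1 × 10^-4 M

From the Nernst equation, log Q = n(E° − E)/0.0592 = 2(0.26 − 0.285)/0.0592 = -0.845, so Q = 0.143.
With Q = [Cd²⁺]/[Sn²⁺] and the known concentrations, [Cd²⁺] in the numerator gives [Cd²⁺] = 1.1 × 10^-4 M.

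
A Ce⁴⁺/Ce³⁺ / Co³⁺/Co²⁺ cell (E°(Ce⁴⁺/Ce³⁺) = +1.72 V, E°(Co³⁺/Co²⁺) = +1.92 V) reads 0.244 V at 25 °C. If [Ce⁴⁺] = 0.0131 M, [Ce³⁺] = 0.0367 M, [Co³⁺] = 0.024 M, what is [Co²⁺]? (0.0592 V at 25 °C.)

From the Nernst equation, log Q = n(E° − E)/0.0592 = 1(0.20 − 0.244)/0.0592 = -0.743, so Q = 0.181.
With Q = [Ce⁴⁺]·[Co²⁺]/([Ce³⁺]·[Co³⁺]) and the known concentrations, [Co²⁺] in the numerator gives [Co²⁺] = 0.012 M.

0.012 M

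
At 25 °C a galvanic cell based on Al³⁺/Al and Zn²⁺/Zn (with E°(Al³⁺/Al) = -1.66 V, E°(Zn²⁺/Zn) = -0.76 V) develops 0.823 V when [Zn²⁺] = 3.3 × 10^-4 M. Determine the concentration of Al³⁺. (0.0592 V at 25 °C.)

0.048 M

From the Nernst equation, log Q = n(E° − E)/0.0592 = 6(0.90 − 0.823)/0.0592 = 7.804, so Q = 6.37 × 10^7.
With Q = [Al³⁺]^2/[Zn²⁺]^3 and the known concentrations, [Al³⁺]^2 in the numerator gives [Al³⁺] = 0.048 M.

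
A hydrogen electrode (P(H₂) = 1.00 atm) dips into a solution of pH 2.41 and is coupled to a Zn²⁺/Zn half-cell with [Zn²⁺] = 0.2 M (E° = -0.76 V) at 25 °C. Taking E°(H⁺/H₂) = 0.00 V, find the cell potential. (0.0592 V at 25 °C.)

The hydrogen couple is the cathode, so E°_cell = 0.76 V; n = 2.
[H⁺] = 10^(−2.41) = 0.0039 M, and Q = [Zn²⁺]·P(H₂) / [H⁺]^2 = 1.32 × 10^4.
E = E° − (0.0592/2) log Q = 0.76 − (0.0592/2)(4.121) = 0.638 V.

0.64 V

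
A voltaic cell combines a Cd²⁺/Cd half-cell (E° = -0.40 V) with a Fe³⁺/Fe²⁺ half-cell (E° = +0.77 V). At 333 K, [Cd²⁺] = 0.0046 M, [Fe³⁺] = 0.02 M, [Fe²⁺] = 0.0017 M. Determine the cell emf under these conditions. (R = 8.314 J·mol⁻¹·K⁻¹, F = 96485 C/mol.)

The Fe³⁺/Fe²⁺ couple has the higher reduction potential and acts as the cathode, so E°_cell = +0.77 − (-0.40) = 1.17 V.
Balancing electrons gives n = 2; the reaction quotient is Q = [Cd²⁺]·[Fe²⁺]^2/[Fe³⁺]^2 = 3.32 × 10^-5.
E = E° − (RT/nF) ln Q = 1.17 − (8.314×333)/(2×96485) × (-10.312) = 1.170 + 0.148 = 1.318 V.

1.32 V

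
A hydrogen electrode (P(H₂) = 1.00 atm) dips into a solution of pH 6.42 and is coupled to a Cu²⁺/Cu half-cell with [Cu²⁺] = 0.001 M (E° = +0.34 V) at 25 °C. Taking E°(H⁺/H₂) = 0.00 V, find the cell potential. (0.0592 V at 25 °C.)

0.63 V

The Cu²⁺/Cu couple is the cathode, so E°_cell = 0.34 V; n = 2.
[H⁺] = 10^(−6.42) = 3.8 × 10^-7 M, and Q = [H⁺]^2 / ([Cu²⁺]·P(H₂)) = 1.45 × 10^-10.
E = E° − (0.0592/2) log Q = 0.34 − (0.0592/2)(-9.840) = 0.631 V.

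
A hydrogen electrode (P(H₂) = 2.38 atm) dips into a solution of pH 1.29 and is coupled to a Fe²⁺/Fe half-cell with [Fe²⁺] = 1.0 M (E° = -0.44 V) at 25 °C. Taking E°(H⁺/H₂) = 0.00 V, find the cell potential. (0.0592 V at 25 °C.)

The hydrogen couple is the cathode, so E°_cell = 0.44 V; n = 2.
[H⁺] = 10^(−1.29) = 0.051 M, and Q = [Fe²⁺]·P(H₂) / [H⁺]^2 = 905.
E = E° − (0.0592/2) log Q = 0.44 − (0.0592/2)(2.957) = 0.352 V.

0.35 V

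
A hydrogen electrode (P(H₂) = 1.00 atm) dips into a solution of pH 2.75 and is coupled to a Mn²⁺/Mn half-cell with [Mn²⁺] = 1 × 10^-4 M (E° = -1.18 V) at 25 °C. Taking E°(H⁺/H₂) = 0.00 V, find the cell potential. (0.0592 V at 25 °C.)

1.14 V

The hydrogen couple is the cathode, so E°_cell = 1.18 V; n = 2.
[H⁺] = 10^(−2.75) = 0.0018 M, and Q = [Mn²⁺]·P(H₂) / [H⁺]^2 = 31.6.
E = E° − (0.0592/2) log Q = 1.18 − (0.0592/2)(1.500) = 1.136 V.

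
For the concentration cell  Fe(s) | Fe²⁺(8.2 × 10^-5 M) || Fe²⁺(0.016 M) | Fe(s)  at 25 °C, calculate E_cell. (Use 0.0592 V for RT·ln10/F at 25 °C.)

0.068 V

Both half-cells are Fe²⁺/Fe, so E°_cell = 0. The concentrated side is the cathode; the cell reaction moves Fe²⁺ from high to low concentration with n = 2.
Q = [Fe²⁺]_dilute/[Fe²⁺]_conc = 8.2 × 10^-5/0.016 = 0.00512.
E = 0 − (0.0592/2) log Q = −(0.0592/2)(-2.290) = 0.0678 V.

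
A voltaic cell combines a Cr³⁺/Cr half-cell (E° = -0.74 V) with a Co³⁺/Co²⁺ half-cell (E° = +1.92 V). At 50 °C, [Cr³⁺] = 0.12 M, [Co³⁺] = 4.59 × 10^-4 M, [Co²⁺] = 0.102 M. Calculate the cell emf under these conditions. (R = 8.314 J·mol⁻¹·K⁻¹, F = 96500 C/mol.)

The Co³⁺/Co²⁺ couple has the higher reduction potential and acts as the cathode, so E°_cell = +1.92 − (-0.74) = 2.66 V.
Balancing electrons gives n = 3; the reaction quotient is Q = [Cr³⁺]·[Co²⁺]^3/[Co³⁺]^3 = 1.32 × 10^6.
E = E° − (RT/nF) ln Q = 2.66 − (8.314×323)/(3×96500) × (14.091) = 2.660 − 0.131 = 2.529 V.

2.53 V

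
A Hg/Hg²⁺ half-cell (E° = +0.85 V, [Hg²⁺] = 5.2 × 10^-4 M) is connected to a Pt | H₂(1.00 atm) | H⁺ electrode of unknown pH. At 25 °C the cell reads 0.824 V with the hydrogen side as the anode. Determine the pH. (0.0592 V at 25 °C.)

pH = 1.20

E°_cell = 0.85 V and n = 2.
log Q = n(E° − E)/0.0592 = 2×(0.85 − 0.824)/0.0592 = 0.878.
With Q = [H⁺]^2 / ([Hg²⁺]·P(H₂)), solving for [H⁺] gives log[H⁺] = -1.203, so pH = 1.20.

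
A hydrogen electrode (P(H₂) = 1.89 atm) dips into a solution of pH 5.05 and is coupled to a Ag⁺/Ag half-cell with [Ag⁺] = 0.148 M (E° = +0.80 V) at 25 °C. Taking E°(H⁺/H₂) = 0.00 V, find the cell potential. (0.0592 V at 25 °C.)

The Ag⁺/Ag couple is the cathode, so E°_cell = 0.80 V; n = 2.
[H⁺] = 10^(−5.05) = 8.9 × 10^-6 M, and Q = [H⁺]^2 / ([Ag⁺]^2·P(H₂)) = 1.92 × 10^-9.
E = E° − (0.0592/2) log Q = 0.80 − (0.0592/2)(-8.717) = 1.058 V.

1.06 V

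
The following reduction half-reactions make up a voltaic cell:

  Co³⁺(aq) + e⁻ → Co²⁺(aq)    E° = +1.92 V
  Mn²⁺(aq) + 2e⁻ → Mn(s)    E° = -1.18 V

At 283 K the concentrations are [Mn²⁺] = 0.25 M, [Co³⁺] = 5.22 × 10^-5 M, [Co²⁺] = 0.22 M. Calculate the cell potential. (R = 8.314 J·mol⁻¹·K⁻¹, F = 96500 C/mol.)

The Co³⁺/Co²⁺ couple has the higher reduction potential and acts as the cathode, so E°_cell = +1.92 − (-1.18) = 3.10 V.
Balancing electrons gives n = 2; the reaction quotient is Q = [Mn²⁺]·[Co²⁺]^2/[Co³⁺]^2 = 4.44 × 10^6.
E = E° − (RT/nF) ln Q = 3.10 − (8.314×283)/(2×96500) × (15.306) = 3.100 − 0.187 = 2.913 V.

2.91 V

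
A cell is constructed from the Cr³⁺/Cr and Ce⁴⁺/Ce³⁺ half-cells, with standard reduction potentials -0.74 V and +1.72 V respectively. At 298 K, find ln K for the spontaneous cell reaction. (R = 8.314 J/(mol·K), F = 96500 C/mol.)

E°_cell = +1.72 − (-0.74) = 2.46 V, with n = 3 electrons transferred.
At equilibrium E = 0, so the Nernst equation gives ln K = nFE°/RT = (3)(96500)(2.46)/((8.314)(298)) = 287.45.

ln K = 287.4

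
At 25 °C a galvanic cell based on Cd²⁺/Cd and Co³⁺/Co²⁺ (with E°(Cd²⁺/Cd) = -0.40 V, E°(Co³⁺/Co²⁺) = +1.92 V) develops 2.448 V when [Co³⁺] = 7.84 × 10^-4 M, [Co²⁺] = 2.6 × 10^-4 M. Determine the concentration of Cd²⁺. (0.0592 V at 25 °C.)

4.3 × 10^-4 M

From the Nernst equation, log Q = n(E° − E)/0.0592 = 2(2.32 − 2.448)/0.0592 = -4.324, so Q = 4.74 × 10^-5.
With Q = [Cd²⁺]·[Co²⁺]^2/[Co³⁺]^2 and the known concentrations, [Cd²⁺] in the numerator gives [Cd²⁺] = 4.3 × 10^-4 M.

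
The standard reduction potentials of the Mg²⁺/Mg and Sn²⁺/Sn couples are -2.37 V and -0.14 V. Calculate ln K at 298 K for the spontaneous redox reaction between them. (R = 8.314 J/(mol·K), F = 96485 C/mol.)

E°_cell = -0.14 − (-2.37) = 2.23 V, with n = 2 electrons transferred.
At equilibrium E = 0, so the Nernst equation gives ln K = nFE°/RT = (2)(96485)(2.23)/((8.314)(298)) = 173.69.

ln K = 173.7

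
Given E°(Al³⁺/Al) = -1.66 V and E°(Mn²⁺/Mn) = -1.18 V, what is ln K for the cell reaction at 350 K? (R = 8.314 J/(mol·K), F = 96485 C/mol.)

E°_cell = -1.18 − (-1.66) = 0.48 V, with n = 6 electrons transferred.
At equilibrium E = 0, so the Nernst equation gives ln K = nFE°/RT = (6)(96485)(0.48)/((8.314)(350)) = 95.49.

ln K = 95.5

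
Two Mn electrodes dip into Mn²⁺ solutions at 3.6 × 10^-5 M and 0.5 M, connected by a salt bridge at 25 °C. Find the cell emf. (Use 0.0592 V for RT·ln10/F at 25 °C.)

Both half-cells are Mn²⁺/Mn, so E°_cell = 0. The concentrated side is the cathode; the cell reaction moves Mn²⁺ from high to low concentration with n = 2.
Q = [Mn²⁺]_dilute/[Mn²⁺]_conc = 3.6 × 10^-5/0.5 = 7.2 × 10^-5.
E = 0 − (0.0592/2) log Q = −(0.0592/2)(-4.143) = 0.1226 V.

0.12 V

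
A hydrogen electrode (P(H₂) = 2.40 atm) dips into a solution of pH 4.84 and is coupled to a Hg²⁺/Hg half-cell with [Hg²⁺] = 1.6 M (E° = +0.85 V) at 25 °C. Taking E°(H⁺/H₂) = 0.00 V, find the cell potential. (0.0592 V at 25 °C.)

1.15 V

The Hg²⁺/Hg couple is the cathode, so E°_cell = 0.85 V; n = 2.
[H⁺] = 10^(−4.84) = 1.4 × 10^-5 M, and Q = [H⁺]^2 / ([Hg²⁺]·P(H₂)) = 5.44 × 10^-11.
E = E° − (0.0592/2) log Q = 0.85 − (0.0592/2)(-10.264) = 1.154 V.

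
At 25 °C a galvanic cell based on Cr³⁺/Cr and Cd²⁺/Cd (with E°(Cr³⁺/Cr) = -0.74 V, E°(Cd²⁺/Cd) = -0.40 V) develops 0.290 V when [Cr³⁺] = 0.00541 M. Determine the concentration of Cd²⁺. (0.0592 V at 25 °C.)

6.3 × 10^-4 M

From the Nernst equation, log Q = n(E° − E)/0.0592 = 6(0.34 − 0.290)/0.0592 = 5.068, so Q = 1.17 × 10^5.
With Q = [Cr³⁺]^2/[Cd²⁺]^3 and the known concentrations, [Cd²⁺]^3 in the denominator gives [Cd²⁺] = 6.3 × 10^-4 M.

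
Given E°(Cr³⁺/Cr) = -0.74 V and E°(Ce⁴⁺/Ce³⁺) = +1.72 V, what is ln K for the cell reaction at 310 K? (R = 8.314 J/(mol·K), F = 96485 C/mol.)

ln K = 276.3

E°_cell = +1.72 − (-0.74) = 2.46 V, with n = 3 electrons transferred.
At equilibrium E = 0, so the Nernst equation gives ln K = nFE°/RT = (3)(96485)(2.46)/((8.314)(310)) = 276.28.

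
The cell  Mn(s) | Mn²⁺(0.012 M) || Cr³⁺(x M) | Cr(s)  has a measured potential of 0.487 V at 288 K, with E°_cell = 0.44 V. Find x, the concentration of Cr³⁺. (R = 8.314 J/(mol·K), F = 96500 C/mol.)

From the Nernst equation, ln Q = nF(E° − E)/RT = 6×96500×(0.44 − 0.487)/(8.314×288) = -11.365, so Q = 1.16 × 10^-5.
With Q = [Mn²⁺]^3/[Cr³⁺]^2 and the known concentrations, [Cr³⁺]^2 in the denominator gives [Cr³⁺] = 0.39 M.

0.39 M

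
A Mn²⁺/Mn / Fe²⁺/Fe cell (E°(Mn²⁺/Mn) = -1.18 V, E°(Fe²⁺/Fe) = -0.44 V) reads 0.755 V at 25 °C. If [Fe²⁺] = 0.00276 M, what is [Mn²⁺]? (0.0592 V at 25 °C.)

8.6 × 10^-4 M

From the Nernst equation, log Q = n(E° − E)/0.0592 = 2(0.74 − 0.755)/0.0592 = -0.507, so Q = 0.311.
With Q = [Mn²⁺]/[Fe²⁺] and the known concentrations, [Mn²⁺] in the numerator gives [Mn²⁺] = 8.6 × 10^-4 M.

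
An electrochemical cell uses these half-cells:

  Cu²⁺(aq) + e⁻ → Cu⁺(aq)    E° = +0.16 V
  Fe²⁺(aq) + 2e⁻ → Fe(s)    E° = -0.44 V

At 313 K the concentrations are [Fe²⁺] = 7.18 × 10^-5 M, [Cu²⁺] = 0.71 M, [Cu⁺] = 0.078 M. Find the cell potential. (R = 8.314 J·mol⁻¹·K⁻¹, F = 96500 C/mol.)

The Cu²⁺/Cu⁺ couple has the higher reduction potential and acts as the cathode, so E°_cell = +0.16 − (-0.44) = 0.60 V.
Balancing electrons gives n = 2; the reaction quotient is Q = [Fe²⁺]·[Cu⁺]^2/[Cu²⁺]^2 = 8.67 × 10^-7.
E = E° − (RT/nF) ln Q = 0.60 − (8.314×313)/(2×96500) × (-13.959) = 0.600 + 0.188 = 0.788 V.

0.788 V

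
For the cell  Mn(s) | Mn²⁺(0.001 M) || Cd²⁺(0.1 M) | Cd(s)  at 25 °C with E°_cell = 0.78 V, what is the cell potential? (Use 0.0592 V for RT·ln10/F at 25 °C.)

0.839 V

Balancing electrons gives n = 2; the reaction quotient is Q = [Mn²⁺]/[Cd²⁺] = 0.0100.
At 25 °C, E = E° − (0.0592/n) log Q = 0.78 − (0.0592/2)(-2.000) = 0.780 + 0.059 = 0.839 V.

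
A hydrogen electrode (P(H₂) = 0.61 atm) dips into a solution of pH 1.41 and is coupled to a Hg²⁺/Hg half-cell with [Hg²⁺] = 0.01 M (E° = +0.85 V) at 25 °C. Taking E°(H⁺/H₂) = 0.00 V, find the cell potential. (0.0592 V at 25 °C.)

0.87 V

The Hg²⁺/Hg couple is the cathode, so E°_cell = 0.85 V; n = 2.
[H⁺] = 10^(−1.41) = 0.039 M, and Q = [H⁺]^2 / ([Hg²⁺]·P(H₂)) = 0.248.
E = E° − (0.0592/2) log Q = 0.85 − (0.0592/2)(-0.605) = 0.868 V.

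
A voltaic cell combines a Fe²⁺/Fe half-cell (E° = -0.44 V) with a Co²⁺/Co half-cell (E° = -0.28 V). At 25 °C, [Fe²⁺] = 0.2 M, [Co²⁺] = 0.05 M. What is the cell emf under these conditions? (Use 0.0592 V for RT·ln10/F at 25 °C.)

0.142 V

The Co²⁺/Co couple has the higher reduction potential and acts as the cathode, so E°_cell = -0.28 − (-0.44) = 0.16 V.
Balancing electrons gives n = 2; the reaction quotient is Q = [Fe²⁺]/[Co²⁺] = 4.00.
At 25 °C, E = E° − (0.0592/n) log Q = 0.16 − (0.0592/2)(0.602) = 0.160 − 0.018 = 0.142 V.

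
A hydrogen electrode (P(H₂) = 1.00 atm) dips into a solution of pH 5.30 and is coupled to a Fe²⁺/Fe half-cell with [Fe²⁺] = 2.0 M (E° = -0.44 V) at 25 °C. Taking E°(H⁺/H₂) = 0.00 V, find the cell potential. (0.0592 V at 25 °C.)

The hydrogen couple is the cathode, so E°_cell = 0.44 V; n = 2.
[H⁺] = 10^(−5.30) = 5 × 10^-6 M, and Q = [Fe²⁺]·P(H₂) / [H⁺]^2 = 7.96 × 10^10.
E = E° − (0.0592/2) log Q = 0.44 − (0.0592/2)(10.901) = 0.117 V.

0.12 V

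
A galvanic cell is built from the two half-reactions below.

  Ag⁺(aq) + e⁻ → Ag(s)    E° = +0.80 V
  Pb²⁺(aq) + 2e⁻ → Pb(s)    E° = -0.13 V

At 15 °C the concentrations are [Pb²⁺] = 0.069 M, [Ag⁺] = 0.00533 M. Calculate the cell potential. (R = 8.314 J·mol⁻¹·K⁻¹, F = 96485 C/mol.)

The Ag⁺/Ag couple has the higher reduction potential and acts as the cathode, so E°_cell = +0.80 − (-0.13) = 0.93 V.
Balancing electrons gives n = 2; the reaction quotient is Q = [Pb²⁺]/[Ag⁺]^2 = 2430.
E = E° − (RT/nF) ln Q = 0.93 − (8.314×288)/(2×96485) × (7.795) = 0.930 − 0.097 = 0.833 V.

0.833 V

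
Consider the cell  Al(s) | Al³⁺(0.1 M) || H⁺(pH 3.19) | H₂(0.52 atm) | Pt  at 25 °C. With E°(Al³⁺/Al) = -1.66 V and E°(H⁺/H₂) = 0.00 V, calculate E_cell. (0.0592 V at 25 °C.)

The hydrogen couple is the cathode, so E°_cell = 1.66 V; n = 6.
[H⁺] = 10^(−3.19) = 6.5 × 10^-4 M, and Q = [Al³⁺]^2·P(H₂)^3 / [H⁺]^6 = 1.94 × 10^16.
E = E° − (0.0592/6) log Q = 1.66 − (0.0592/6)(16.288) = 1.499 V.

1.50 V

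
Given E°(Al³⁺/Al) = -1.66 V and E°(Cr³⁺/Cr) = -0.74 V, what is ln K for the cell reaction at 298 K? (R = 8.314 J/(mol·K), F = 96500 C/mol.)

ln K = 107.5

E°_cell = -0.74 − (-1.66) = 0.92 V, with n = 3 electrons transferred.
At equilibrium E = 0, so the Nernst equation gives ln K = nFE°/RT = (3)(96500)(0.92)/((8.314)(298)) = 107.50.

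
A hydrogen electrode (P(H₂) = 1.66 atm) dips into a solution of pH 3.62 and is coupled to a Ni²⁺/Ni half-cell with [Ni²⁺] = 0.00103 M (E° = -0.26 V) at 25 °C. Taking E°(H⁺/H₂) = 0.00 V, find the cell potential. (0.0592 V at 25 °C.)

0.13 V

The hydrogen couple is the cathode, so E°_cell = 0.26 V; n = 2.
[H⁺] = 10^(−3.62) = 2.4 × 10^-4 M, and Q = [Ni²⁺]·P(H₂) / [H⁺]^2 = 2.97 × 10^4.
E = E° − (0.0592/2) log Q = 0.26 − (0.0592/2)(4.473) = 0.128 V.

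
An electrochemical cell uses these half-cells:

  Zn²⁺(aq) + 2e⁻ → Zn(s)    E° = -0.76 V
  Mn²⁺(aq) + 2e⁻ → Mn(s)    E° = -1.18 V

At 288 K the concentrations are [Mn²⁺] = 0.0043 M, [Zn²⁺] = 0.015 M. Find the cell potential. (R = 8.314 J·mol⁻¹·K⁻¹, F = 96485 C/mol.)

0.435 V

The Zn²⁺/Zn couple has the higher reduction potential and acts as the cathode, so E°_cell = -0.76 − (-1.18) = 0.42 V.
Balancing electrons gives n = 2; the reaction quotient is Q = [Mn²⁺]/[Zn²⁺] = 0.287.
E = E° − (RT/nF) ln Q = 0.42 − (8.314×288)/(2×96485) × (-1.249) = 0.420 + 0.015 = 0.435 V.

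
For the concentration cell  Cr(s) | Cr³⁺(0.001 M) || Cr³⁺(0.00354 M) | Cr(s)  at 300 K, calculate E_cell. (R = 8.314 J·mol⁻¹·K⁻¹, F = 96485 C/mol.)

0.011 V

Both half-cells are Cr³⁺/Cr, so E°_cell = 0. The concentrated side is the cathode; the cell reaction moves Cr³⁺ from high to low concentration with n = 3.
Q = [Cr³⁺]_dilute/[Cr³⁺]_conc = 0.001/0.00354 = 0.282.
E = 0 − (RT/nF) ln Q = −((8.314×300)/(3×96485))(-1.264) = 0.0109 V.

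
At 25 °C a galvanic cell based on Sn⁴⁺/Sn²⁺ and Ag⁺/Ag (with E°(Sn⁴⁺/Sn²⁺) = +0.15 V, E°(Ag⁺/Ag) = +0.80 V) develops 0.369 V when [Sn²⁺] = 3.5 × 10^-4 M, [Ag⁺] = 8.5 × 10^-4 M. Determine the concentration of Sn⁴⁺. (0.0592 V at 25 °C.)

From the Nernst equation, log Q = n(E° − E)/0.0592 = 2(0.65 − 0.369)/0.0592 = 9.493, so Q = 3.11 × 10^9.
With Q = [Sn⁴⁺]/([Sn²⁺]·[Ag⁺]^2) and the known concentrations, [Sn⁴⁺] in the numerator gives [Sn⁴⁺] = 0.79 M.

0.79 M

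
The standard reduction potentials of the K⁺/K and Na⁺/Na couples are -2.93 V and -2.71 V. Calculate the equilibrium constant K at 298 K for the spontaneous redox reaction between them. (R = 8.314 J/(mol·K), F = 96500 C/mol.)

5300

E°_cell = -2.71 − (-2.93) = 0.22 V, with n = 1 electron transferred.
At equilibrium E = 0, so the Nernst equation gives ln K = nFE°/RT = (1)(96500)(0.22)/((8.314)(298)) = 8.57.
K = e^8.57 = 5300.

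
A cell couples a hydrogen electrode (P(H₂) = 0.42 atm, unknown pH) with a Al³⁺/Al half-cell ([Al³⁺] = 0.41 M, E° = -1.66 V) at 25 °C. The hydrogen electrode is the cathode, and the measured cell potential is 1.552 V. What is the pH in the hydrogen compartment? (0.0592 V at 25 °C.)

E°_cell = 1.66 V and n = 6.
log Q = n(E° − E)/0.0592 = 6×(1.66 − 1.552)/0.0592 = 10.946.
With Q = [Al³⁺]^2·P(H₂)^3 / [H⁺]^6, solving for [H⁺] gives log[H⁺] = -2.142, so pH = 2.14.

pH = 2.14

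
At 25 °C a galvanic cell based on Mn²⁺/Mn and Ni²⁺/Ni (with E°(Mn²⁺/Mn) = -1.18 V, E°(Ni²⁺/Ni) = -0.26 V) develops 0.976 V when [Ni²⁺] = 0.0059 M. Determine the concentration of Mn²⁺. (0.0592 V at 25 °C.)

7.6 × 10^-5 M

From the Nernst equation, log Q = n(E° − E)/0.0592 = 2(0.92 − 0.976)/0.0592 = -1.892, so Q = 0.0128.
With Q = [Mn²⁺]/[Ni²⁺] and the known concentrations, [Mn²⁺] in the numerator gives [Mn²⁺] = 7.6 × 10^-5 M.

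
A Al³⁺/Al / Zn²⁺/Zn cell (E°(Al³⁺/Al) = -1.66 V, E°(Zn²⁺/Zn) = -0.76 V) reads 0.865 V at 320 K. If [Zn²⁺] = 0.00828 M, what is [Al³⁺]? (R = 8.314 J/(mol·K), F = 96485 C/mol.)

From the Nernst equation, ln Q = nF(E° − E)/RT = 6×96485×(0.90 − 0.865)/(8.314×320) = 7.616, so Q = 2030.
With Q = [Al³⁺]^2/[Zn²⁺]^3 and the known concentrations, [Al³⁺]^2 in the numerator gives [Al³⁺] = 0.034 M.

0.034 M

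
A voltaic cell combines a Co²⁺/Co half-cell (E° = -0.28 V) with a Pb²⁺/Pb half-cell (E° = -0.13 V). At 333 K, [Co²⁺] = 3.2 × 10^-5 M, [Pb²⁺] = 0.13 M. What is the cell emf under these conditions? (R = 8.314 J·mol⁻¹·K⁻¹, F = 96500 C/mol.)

0.269 V

The Pb²⁺/Pb couple has the higher reduction potential and acts as the cathode, so E°_cell = -0.13 − (-0.28) = 0.15 V.
Balancing electrons gives n = 2; the reaction quotient is Q = [Co²⁺]/[Pb²⁺] = 2.46 × 10^-4.
E = E° − (RT/nF) ln Q = 0.15 − (8.314×333)/(2×96500) × (-8.310) = 0.150 + 0.119 = 0.269 V.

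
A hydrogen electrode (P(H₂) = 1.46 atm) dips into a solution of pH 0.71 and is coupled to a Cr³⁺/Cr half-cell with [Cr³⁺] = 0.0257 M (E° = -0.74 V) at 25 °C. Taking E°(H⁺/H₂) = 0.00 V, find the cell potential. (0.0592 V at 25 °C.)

The hydrogen couple is the cathode, so E°_cell = 0.74 V; n = 6.
[H⁺] = 10^(−0.71) = 0.19 M, and Q = [Cr³⁺]^2·P(H₂)^3 / [H⁺]^6 = 37.4.
E = E° − (0.0592/6) log Q = 0.74 − (0.0592/6)(1.573) = 0.724 V.

0.72 V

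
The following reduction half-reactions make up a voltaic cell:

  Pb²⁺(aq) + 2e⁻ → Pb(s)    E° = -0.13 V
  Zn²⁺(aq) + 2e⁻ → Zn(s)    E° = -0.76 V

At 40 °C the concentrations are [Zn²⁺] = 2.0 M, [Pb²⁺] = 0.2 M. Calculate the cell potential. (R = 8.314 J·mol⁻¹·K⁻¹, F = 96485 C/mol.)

The Pb²⁺/Pb couple has the higher reduction potential and acts as the cathode, so E°_cell = -0.13 − (-0.76) = 0.63 V.
Balancing electrons gives n = 2; the reaction quotient is Q = [Zn²⁺]/[Pb²⁺] = 10.0.
E = E° − (RT/nF) ln Q = 0.63 − (8.314×313)/(2×96485) × (2.303) = 0.630 − 0.031 = 0.599 V.

0.599 V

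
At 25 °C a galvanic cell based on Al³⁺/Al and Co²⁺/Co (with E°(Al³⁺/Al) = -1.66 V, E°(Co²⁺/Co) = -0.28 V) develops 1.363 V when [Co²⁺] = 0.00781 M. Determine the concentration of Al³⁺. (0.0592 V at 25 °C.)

0.005 M

From the Nernst equation, log Q = n(E° − E)/0.0592 = 6(1.38 − 1.363)/0.0592 = 1.723, so Q = 52.8.
With Q = [Al³⁺]^2/[Co²⁺]^3 and the known concentrations, [Al³⁺]^2 in the numerator gives [Al³⁺] = 0.005 M.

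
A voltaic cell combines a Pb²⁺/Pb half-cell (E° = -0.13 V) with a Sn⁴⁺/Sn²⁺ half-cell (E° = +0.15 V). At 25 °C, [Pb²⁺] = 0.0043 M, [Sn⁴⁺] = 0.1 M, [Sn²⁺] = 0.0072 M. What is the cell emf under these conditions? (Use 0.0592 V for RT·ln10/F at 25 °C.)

0.384 V

The Sn⁴⁺/Sn²⁺ couple has the higher reduction potential and acts as the cathode, so E°_cell = +0.15 − (-0.13) = 0.28 V.
Balancing electrons gives n = 2; the reaction quotient is Q = [Pb²⁺]·[Sn²⁺]/[Sn⁴⁺] = 3.1 × 10^-4.
At 25 °C, E = E° − (0.0592/n) log Q = 0.28 − (0.0592/2)(-3.509) = 0.280 + 0.104 = 0.384 V.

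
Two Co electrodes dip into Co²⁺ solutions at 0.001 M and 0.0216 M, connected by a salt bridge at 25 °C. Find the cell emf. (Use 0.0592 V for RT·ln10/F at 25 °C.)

Both half-cells are Co²⁺/Co, so E°_cell = 0. The concentrated side is the cathode; the cell reaction moves Co²⁺ from high to low concentration with n = 2.
Q = [Co²⁺]_dilute/[Co²⁺]_conc = 0.001/0.0216 = 0.0463.
E = 0 − (0.0592/2) log Q = −(0.0592/2)(-1.334) = 0.0395 V.

0.039 V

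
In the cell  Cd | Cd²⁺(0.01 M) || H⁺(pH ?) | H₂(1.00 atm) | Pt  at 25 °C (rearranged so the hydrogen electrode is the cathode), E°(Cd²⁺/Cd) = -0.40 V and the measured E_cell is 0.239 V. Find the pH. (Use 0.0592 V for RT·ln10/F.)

E°_cell = 0.40 V and n = 2.
log Q = n(E° − E)/0.0592 = 2×(0.40 − 0.239)/0.0592 = 5.439.
With Q = [Cd²⁺]·P(H₂) / [H⁺]^2, solving for [H⁺] gives log[H⁺] = -3.720, so pH = 3.72.

pH = 3.72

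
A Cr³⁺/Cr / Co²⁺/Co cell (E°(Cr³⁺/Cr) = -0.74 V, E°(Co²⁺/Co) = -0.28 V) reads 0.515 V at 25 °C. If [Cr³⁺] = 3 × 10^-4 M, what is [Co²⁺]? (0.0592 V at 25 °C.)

0.32 M

From the Nernst equation, log Q = n(E° − E)/0.0592 = 6(0.46 − 0.515)/0.0592 = -5.574, so Q = 2.66 × 10^-6.
With Q = [Cr³⁺]^2/[Co²⁺]^3 and the known concentrations, [Co²⁺]^3 in the denominator gives [Co²⁺] = 0.32 M.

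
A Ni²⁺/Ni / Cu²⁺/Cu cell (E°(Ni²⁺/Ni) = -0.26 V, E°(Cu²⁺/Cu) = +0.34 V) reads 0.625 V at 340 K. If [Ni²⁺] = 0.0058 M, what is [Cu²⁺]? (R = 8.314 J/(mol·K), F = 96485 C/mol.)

0.032 M

From the Nernst equation, ln Q = nF(E° − E)/RT = 2×96485×(0.60 − 0.625)/(8.314×340) = -1.707, so Q = 0.181.
With Q = [Ni²⁺]/[Cu²⁺] and the known concentrations, [Cu²⁺] in the denominator gives [Cu²⁺] = 0.032 M.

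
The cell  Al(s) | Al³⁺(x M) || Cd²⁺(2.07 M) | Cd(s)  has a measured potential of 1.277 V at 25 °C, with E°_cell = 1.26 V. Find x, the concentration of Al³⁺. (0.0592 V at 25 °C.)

0.41 M

From the Nernst equation, log Q = n(E° − E)/0.0592 = 6(1.26 − 1.277)/0.0592 = -1.723, so Q = 0.0189.
With Q = [Al³⁺]^2/[Cd²⁺]^3 and the known concentrations, [Al³⁺]^2 in the numerator gives [Al³⁺] = 0.41 M.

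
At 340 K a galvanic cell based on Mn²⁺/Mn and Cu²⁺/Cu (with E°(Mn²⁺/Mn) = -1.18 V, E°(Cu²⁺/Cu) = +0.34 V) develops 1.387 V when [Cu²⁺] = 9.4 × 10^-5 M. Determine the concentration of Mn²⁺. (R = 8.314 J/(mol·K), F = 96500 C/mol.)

0.83 M

From the Nernst equation, ln Q = nF(E° − E)/RT = 2×96500×(1.52 − 1.387)/(8.314×340) = 9.081, so Q = 8780.
With Q = [Mn²⁺]/[Cu²⁺] and the known concentrations, [Mn²⁺] in the numerator gives [Mn²⁺] = 0.83 M.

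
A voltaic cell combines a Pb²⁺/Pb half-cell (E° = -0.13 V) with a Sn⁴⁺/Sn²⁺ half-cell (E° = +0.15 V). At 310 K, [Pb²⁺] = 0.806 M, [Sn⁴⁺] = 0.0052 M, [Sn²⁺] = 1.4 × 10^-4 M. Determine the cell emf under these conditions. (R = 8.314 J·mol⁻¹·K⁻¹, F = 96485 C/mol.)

The Sn⁴⁺/Sn²⁺ couple has the higher reduction potential and acts as the cathode, so E°_cell = +0.15 − (-0.13) = 0.28 V.
Balancing electrons gives n = 2; the reaction quotient is Q = [Pb²⁺]·[Sn²⁺]/[Sn⁴⁺] = 0.0217.
E = E° − (RT/nF) ln Q = 0.28 − (8.314×310)/(2×96485) × (-3.830) = 0.280 + 0.051 = 0.331 V.

0.331 V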